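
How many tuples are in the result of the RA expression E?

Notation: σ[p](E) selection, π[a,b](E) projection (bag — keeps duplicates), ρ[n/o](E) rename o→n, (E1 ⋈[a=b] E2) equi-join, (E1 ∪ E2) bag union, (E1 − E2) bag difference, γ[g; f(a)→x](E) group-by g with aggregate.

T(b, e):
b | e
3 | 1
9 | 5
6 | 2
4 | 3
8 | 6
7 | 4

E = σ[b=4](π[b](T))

Row counts bottom-up:
  T → 6
  π[b](T) → 6
  σ[b=4](π[b](T)) → 1

|E| = 1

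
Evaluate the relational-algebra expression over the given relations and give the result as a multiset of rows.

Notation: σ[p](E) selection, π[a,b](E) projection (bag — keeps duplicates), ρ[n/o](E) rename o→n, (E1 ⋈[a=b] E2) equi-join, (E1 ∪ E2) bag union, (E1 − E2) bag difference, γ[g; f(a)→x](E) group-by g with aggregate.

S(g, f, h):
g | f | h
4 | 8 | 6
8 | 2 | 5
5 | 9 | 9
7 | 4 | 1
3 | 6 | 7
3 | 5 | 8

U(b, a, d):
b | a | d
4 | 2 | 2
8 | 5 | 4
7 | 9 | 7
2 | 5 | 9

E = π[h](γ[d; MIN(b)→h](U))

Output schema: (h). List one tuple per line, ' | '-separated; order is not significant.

Row counts bottom-up:
  U → 4
  γ[d; MIN(b)→h](U) → 4
  π[h](γ[d; MIN(b)→h](U)) → 4

== RESULT ==
h
2
4
7
8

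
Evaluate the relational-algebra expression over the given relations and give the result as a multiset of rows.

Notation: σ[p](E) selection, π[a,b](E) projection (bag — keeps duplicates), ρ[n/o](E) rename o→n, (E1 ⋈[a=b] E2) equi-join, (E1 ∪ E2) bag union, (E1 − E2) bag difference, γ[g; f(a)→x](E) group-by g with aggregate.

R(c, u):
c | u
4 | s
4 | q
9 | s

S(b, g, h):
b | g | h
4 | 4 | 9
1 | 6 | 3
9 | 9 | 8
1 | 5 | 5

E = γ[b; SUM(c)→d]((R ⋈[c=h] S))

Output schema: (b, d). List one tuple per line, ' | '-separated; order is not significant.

Per-node cardinality:
  R → 3
  S → 4
  (R ⋈[c=h] S) → 1
  γ[b; SUM(c)→d]((R ⋈[c=h] S)) → 1

== RESULT ==
b | d
4 | 9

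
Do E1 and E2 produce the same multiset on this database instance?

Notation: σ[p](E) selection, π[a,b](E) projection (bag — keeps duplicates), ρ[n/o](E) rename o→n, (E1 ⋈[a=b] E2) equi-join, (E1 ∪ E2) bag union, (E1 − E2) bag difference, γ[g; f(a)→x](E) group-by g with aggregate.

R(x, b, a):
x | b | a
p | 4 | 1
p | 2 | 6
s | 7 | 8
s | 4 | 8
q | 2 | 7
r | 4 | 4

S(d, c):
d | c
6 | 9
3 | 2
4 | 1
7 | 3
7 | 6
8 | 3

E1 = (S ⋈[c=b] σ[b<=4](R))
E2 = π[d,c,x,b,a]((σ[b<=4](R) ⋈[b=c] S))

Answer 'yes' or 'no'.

E1 per-node cardinality:
  S → 6
  R → 6
  σ[b<=4](R) → 5
  (S ⋈[c=b] σ[b<=4](R)) → 2
E2 per-node cardinality:
  R → 6
  σ[b<=4](R) → 5
  S → 6
  (σ[b<=4](R) ⋈[b=c] S) → 2
  π[d,c,x,b,a]((σ[b<=4](R) ⋈[b=c] S)) → 2

E1 and E2 produce the same multiset:
d | c | x | b | a
3 | 2 | p | 2 | 6
3 | 2 | q | 2 | 7

yes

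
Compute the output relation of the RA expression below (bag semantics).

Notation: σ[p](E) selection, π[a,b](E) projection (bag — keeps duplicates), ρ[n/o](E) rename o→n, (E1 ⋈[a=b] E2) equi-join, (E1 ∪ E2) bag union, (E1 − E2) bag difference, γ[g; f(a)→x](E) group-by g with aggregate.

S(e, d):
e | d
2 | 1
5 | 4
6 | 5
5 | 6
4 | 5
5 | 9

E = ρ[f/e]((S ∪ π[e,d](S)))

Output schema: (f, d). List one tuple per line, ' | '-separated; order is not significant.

Subexpression sizes:
  S → 6
  S → 6
  π[e,d](S) → 6
  (S ∪ π[e,d](S)) → 12
  ρ[f/e]((S ∪ π[e,d](S))) → 12

== RESULT ==
f | d
2 | 1
2 | 1
4 | 5
4 | 5
5 | 4
5 | 4
5 | 6
5 | 6
5 | 9
5 | 9
6 | 5
6 | 5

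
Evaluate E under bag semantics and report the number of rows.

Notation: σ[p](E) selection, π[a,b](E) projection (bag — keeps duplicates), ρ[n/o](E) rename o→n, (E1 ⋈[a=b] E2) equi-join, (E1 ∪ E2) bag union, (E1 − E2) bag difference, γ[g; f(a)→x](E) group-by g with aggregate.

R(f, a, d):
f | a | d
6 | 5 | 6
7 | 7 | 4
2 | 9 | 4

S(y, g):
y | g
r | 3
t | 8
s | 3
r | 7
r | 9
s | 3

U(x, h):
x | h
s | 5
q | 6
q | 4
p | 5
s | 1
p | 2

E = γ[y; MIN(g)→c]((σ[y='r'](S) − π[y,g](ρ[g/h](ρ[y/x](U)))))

Subexpression sizes:
  S → 6
  σ[y='r'](S) → 3
  U → 6
  ρ[y/x](U) → 6
  ρ[g/h](ρ[y/x](U)) → 6
  π[y,g](ρ[g/h](ρ[y/x](U))) → 6
  (σ[y='r'](S) − π[y,g](ρ[g/h](ρ[y/x](U)))) → 3
  γ[y; MIN(g)→c]((σ[y='r'](S) − π[y,g](ρ[g/h](ρ[y/x](U))))) → 1

|E| = 1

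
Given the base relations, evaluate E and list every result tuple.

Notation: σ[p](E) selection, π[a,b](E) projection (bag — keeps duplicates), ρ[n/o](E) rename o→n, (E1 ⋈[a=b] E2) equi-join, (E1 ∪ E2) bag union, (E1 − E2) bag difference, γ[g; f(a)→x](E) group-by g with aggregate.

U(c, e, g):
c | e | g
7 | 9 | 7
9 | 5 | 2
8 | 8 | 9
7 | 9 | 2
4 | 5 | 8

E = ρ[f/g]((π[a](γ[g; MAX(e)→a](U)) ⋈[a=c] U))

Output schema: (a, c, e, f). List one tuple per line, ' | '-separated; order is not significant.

Per-node cardinality:
  U → 5
  γ[g; MAX(e)→a](U) → 4
  π[a](γ[g; MAX(e)→a](U)) → 4
  U → 5
  (π[a](γ[g; MAX(e)→a](U)) ⋈[a=c] U) → 3
  ρ[f/g]((π[a](γ[g; MAX(e)→a](U)) ⋈[a=c] U)) → 3

== RESULT ==
a | c | e | f
8 | 8 | 8 | 9
9 | 9 | 5 | 2
9 | 9 | 5 | 2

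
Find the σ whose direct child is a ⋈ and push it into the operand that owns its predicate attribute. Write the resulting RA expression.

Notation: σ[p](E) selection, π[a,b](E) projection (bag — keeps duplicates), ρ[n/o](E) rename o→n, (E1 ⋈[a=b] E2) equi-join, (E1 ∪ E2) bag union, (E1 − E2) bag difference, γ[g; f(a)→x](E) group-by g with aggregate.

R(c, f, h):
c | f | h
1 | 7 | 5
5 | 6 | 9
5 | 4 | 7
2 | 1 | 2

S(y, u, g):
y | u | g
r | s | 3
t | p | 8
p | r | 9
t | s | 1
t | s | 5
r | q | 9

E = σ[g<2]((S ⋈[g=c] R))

σ filters on g, owned by the left side.
E' = (σ[g<2](S) ⋈[g=c] R)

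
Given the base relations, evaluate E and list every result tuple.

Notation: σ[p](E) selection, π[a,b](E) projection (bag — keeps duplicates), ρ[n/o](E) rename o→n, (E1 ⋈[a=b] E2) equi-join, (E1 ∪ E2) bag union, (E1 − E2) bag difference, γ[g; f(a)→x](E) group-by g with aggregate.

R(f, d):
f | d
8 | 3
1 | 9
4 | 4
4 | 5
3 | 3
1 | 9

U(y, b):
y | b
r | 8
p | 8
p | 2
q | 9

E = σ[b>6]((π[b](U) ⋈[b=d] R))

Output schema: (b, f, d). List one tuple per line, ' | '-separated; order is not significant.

Stepwise |·|:
  U → 4
  π[b](U) → 4
  R → 6
  (π[b](U) ⋈[b=d] R) → 2
  σ[b>6]((π[b](U) ⋈[b=d] R)) → 2

== RESULT ==
b | f | d
9 | 1 | 9
9 | 1 | 9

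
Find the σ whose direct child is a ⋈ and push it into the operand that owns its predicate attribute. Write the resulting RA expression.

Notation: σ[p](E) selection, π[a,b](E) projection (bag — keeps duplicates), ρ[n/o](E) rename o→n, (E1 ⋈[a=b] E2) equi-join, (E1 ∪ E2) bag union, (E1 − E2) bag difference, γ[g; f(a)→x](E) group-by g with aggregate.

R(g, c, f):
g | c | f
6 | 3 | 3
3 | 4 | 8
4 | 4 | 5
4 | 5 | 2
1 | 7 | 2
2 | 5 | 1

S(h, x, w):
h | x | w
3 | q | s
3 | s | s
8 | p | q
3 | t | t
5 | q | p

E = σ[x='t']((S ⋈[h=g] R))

σ filters on x, owned by the left side.
E' = (σ[x='t'](S) ⋈[h=g] R)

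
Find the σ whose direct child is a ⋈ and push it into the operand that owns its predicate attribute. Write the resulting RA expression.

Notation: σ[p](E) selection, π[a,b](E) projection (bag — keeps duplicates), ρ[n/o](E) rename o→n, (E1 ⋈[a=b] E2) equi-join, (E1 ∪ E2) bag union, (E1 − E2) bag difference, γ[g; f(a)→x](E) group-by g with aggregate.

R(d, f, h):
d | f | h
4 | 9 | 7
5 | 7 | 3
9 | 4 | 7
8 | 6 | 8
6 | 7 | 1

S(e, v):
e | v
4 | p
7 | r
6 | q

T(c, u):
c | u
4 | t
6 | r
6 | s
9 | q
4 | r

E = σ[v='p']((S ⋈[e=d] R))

σ filters on v, owned by the left side.
E' = (σ[v='p'](S) ⋈[e=d] R)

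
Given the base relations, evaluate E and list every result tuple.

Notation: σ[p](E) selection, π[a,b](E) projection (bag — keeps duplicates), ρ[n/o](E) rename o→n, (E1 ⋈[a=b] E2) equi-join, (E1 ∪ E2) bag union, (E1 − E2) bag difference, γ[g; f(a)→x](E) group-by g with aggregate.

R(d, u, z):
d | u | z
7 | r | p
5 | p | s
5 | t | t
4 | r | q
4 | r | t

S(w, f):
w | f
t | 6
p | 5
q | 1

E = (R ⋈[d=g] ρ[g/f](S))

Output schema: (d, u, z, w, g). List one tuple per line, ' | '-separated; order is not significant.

Stepwise |·|:
  R → 5
  S → 3
  ρ[g/f](S) → 3
  (R ⋈[d=g] ρ[g/f](S)) → 2

== RESULT ==
d | u | z | w | g
5 | p | s | p | 5
5 | t | t | p | 5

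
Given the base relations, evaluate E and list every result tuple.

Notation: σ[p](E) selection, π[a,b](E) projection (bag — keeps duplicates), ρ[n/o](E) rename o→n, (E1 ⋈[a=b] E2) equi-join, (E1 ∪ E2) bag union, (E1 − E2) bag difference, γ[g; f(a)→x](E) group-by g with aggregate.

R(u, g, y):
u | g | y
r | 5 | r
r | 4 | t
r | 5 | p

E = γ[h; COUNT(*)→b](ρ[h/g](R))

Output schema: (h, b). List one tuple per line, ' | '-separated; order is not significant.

Row counts bottom-up:
  R → 3
  ρ[h/g](R) → 3
  γ[h; COUNT(*)→b](ρ[h/g](R)) → 2

== RESULT ==
h | b
4 | 1
5 | 2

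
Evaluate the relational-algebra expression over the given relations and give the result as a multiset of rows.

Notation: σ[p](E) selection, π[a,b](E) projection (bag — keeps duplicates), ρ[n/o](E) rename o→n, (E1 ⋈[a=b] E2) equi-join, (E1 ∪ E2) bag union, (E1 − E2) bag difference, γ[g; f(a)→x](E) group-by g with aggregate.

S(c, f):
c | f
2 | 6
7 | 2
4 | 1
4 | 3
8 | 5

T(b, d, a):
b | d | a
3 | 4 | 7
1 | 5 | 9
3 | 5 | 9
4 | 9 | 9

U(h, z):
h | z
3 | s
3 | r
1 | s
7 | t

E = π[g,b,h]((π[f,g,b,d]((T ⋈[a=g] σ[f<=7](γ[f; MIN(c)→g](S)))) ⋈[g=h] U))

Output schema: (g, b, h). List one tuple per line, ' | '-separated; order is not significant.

Per-node cardinality:
  T → 4
  S → 5
  γ[f; MIN(c)→g](S) → 5
  σ[f<=7](γ[f; MIN(c)→g](S)) → 5
  (T ⋈[a=g] σ[f<=7](γ[f; MIN(c)→g](S))) → 1
  π[f,g,b,d]((T ⋈[a=g] σ[f<=7](γ[f; MIN(c)→g](S)))) → 1
  U → 4
  (π[f,g,b,d]((T ⋈[a=g] σ[f<=7](γ[f; MIN(c)→g](S)))) ⋈[g=h] U) → 1
  π[g,b,h]((π[f,g,b,d]((T ⋈[a=g] σ[f<=7](γ[f; MIN(c)→g](S)))) ⋈[g=h] U)) → 1

== RESULT ==
g | b | h
7 | 3 | 7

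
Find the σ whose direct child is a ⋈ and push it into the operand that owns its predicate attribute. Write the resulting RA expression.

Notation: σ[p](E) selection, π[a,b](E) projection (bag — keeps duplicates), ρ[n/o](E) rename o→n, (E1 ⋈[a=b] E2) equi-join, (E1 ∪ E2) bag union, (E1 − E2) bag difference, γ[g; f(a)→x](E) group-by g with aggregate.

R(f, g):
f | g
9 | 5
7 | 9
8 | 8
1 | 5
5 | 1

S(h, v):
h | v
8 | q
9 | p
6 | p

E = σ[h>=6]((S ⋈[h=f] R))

σ filters on h, owned by the left side.
E' = (σ[h>=6](S) ⋈[h=f] R)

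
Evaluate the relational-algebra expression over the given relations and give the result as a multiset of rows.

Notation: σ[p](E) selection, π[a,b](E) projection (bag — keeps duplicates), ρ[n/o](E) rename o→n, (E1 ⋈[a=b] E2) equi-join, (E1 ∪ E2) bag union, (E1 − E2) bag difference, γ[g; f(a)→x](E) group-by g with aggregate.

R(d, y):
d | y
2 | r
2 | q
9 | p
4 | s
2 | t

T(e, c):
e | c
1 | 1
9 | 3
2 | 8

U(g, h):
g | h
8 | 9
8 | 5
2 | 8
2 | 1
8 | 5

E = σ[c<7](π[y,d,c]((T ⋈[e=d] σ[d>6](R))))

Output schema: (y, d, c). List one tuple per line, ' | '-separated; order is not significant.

Row counts bottom-up:
  T → 3
  R → 5
  σ[d>6](R) → 1
  (T ⋈[e=d] σ[d>6](R)) → 1
  π[y,d,c]((T ⋈[e=d] σ[d>6](R))) → 1
  σ[c<7](π[y,d,c]((T ⋈[e=d] σ[d>6](R)))) → 1

== RESULT ==
y | d | c
p | 9 | 3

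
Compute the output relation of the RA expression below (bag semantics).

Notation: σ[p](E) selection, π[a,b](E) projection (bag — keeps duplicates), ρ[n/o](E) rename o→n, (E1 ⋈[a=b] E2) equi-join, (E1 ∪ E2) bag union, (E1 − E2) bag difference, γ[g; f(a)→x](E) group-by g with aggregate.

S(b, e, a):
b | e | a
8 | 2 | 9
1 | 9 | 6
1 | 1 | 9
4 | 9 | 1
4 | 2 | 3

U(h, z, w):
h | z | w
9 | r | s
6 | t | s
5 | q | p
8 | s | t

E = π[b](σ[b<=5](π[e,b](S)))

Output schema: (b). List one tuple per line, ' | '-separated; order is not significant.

Stepwise |·|:
  S → 5
  π[e,b](S) → 5
  σ[b<=5](π[e,b](S)) → 4
  π[b](σ[b<=5](π[e,b](S))) → 4

== RESULT ==
b
1
1
4
4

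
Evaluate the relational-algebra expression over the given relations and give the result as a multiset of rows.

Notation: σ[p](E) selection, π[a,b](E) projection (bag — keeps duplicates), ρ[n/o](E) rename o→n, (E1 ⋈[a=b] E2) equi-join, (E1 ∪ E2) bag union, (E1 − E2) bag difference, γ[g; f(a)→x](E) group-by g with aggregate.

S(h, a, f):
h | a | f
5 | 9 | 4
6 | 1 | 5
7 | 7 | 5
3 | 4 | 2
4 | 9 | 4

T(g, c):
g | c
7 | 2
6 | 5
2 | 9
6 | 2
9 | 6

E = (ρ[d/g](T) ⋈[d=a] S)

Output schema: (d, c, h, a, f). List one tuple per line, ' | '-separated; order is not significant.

Subexpression sizes:
  T → 5
  ρ[d/g](T) → 5
  S → 5
  (ρ[d/g](T) ⋈[d=a] S) → 3

== RESULT ==
d | c | h | a | f
7 | 2 | 7 | 7 | 5
9 | 6 | 4 | 9 | 4
9 | 6 | 5 | 9 | 4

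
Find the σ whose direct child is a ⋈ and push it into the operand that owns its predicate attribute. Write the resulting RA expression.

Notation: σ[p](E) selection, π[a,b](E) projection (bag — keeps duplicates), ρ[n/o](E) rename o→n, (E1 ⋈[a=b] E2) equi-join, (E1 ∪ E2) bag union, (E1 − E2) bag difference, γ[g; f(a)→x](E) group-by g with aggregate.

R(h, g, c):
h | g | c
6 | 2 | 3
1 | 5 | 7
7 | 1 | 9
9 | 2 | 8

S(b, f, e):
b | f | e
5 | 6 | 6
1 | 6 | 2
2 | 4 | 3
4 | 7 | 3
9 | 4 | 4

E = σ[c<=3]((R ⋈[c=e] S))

σ filters on c, owned by the left side.
E' = (σ[c<=3](R) ⋈[c=e] S)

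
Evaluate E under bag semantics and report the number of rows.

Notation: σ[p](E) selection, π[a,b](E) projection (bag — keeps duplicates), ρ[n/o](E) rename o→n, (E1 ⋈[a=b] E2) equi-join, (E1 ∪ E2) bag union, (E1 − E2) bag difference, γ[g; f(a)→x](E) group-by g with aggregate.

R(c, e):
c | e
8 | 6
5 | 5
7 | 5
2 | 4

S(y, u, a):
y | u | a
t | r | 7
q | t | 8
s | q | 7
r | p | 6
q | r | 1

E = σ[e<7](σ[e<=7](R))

Per-node cardinality:
  R → 4
  σ[e<=7](R) → 4
  σ[e<7](σ[e<=7](R)) → 4

|E| = 4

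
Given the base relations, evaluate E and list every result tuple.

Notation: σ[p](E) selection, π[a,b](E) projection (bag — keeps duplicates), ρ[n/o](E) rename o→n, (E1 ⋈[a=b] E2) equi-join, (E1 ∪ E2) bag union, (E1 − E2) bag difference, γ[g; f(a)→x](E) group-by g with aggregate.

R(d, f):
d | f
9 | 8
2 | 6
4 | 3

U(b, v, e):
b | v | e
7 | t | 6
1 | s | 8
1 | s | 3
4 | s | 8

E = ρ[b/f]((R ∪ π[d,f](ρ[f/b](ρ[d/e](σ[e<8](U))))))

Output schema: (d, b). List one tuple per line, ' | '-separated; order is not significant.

Row counts bottom-up:
  R → 3
  U → 4
  σ[e<8](U) → 2
  ρ[d/e](σ[e<8](U)) → 2
  ρ[f/b](ρ[d/e](σ[e<8](U))) → 2
  π[d,f](ρ[f/b](ρ[d/e](σ[e<8](U)))) → 2
  (R ∪ π[d,f](ρ[f/b](ρ[d/e](σ[e<8](U))))) → 5
  ρ[b/f]((R ∪ π[d,f](ρ[f/b](ρ[d/e](σ[e<8](U)))))) → 5

== RESULT ==
d | b
2 | 6
3 | 1
4 | 3
6 | 7
9 | 8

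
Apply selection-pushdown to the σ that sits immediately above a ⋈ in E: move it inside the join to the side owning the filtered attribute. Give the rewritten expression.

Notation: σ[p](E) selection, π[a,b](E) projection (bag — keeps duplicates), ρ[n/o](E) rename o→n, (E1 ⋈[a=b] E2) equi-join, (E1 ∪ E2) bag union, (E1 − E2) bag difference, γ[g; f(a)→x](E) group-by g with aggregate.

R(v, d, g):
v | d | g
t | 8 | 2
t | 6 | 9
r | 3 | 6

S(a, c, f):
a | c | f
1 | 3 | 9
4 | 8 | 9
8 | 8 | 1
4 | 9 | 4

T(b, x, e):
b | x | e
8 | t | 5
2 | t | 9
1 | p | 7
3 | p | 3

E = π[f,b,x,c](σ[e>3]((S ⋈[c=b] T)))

σ filters on e, owned by the right side.
E' = π[f,b,x,c]((S ⋈[c=b] σ[e>3](T)))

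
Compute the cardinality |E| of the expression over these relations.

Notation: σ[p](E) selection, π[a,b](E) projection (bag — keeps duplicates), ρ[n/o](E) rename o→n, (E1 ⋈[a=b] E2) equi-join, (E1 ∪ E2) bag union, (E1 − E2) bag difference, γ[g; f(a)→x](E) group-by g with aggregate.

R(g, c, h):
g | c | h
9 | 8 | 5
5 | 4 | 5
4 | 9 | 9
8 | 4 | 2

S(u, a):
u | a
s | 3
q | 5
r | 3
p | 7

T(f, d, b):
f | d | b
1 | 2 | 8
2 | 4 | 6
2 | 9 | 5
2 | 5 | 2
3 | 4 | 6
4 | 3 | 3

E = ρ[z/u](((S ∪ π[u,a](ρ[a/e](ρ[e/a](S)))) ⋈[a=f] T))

Stepwise |·|:
  S → 4
  S → 4
  ρ[e/a](S) → 4
  ρ[a/e](ρ[e/a](S)) → 4
  π[u,a](ρ[a/e](ρ[e/a](S))) → 4
  (S ∪ π[u,a](ρ[a/e](ρ[e/a](S)))) → 8
  T → 6
  ((S ∪ π[u,a](ρ[a/e](ρ[e/a](S)))) ⋈[a=f] T) → 4
  ρ[z/u](((S ∪ π[u,a](ρ[a/e](ρ[e/a](S)))) ⋈[a=f] T)) → 4

|E| = 4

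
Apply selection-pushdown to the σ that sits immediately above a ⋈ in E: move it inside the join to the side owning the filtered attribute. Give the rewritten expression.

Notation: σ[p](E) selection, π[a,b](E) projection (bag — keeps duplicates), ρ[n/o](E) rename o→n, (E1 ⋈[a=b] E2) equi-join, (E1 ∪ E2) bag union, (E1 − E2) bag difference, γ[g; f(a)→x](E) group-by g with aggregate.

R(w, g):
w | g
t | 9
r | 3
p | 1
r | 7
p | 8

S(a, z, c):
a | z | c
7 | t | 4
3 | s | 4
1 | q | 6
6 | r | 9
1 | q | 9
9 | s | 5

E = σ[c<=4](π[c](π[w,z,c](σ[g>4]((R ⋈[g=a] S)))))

σ filters on g, owned by the left side.
E' = σ[c<=4](π[c](π[w,z,c]((σ[g>4](R) ⋈[g=a] S))))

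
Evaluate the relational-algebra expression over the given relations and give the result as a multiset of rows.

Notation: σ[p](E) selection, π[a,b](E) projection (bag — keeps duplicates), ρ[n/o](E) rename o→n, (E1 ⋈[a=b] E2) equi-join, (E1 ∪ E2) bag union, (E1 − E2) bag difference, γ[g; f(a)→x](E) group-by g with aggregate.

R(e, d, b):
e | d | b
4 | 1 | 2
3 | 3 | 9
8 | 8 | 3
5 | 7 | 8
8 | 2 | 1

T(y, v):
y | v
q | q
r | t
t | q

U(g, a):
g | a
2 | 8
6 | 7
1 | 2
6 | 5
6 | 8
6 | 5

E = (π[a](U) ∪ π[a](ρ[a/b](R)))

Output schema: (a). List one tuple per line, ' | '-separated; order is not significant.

Per-node cardinality:
  U → 6
  π[a](U) → 6
  R → 5
  ρ[a/b](R) → 5
  π[a](ρ[a/b](R)) → 5
  (π[a](U) ∪ π[a](ρ[a/b](R))) → 11

== RESULT ==
a
1
2
2
3
5
5
7
8
8
8
9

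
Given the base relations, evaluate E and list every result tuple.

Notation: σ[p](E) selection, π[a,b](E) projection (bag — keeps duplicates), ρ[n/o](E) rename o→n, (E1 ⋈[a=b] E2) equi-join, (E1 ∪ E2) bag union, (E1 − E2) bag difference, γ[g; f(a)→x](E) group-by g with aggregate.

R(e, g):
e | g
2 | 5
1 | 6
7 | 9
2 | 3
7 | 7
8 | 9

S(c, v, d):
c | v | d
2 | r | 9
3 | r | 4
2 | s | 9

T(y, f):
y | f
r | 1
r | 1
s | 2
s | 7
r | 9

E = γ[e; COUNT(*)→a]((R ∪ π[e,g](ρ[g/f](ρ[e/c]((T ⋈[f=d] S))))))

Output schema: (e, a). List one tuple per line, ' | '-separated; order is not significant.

Per-node cardinality:
  R → 6
  T → 5
  S → 3
  (T ⋈[f=d] S) → 2
  ρ[e/c]((T ⋈[f=d] S)) → 2
  ρ[g/f](ρ[e/c]((T ⋈[f=d] S))) → 2
  π[e,g](ρ[g/f](ρ[e/c]((T ⋈[f=d] S)))) → 2
  (R ∪ π[e,g](ρ[g/f](ρ[e/c]((T ⋈[f=d] S))))) → 8
  γ[e; COUNT(*)→a]((R ∪ π[e,g](ρ[g/f](ρ[e/c]((T ⋈[f=d] S)))))) → 4

== RESULT ==
e | a
1 | 1
2 | 4
7 | 2
8 | 1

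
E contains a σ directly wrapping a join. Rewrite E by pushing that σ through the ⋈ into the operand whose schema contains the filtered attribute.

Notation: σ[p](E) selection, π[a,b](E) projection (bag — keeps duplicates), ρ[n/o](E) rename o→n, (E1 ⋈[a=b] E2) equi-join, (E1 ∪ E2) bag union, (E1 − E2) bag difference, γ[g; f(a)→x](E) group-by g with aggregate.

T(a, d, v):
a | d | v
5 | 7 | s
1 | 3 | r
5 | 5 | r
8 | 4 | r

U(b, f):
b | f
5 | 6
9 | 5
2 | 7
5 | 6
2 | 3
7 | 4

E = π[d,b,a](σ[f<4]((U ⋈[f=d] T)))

σ filters on f, owned by the left side.
E' = π[d,b,a]((σ[f<4](U) ⋈[f=d] T))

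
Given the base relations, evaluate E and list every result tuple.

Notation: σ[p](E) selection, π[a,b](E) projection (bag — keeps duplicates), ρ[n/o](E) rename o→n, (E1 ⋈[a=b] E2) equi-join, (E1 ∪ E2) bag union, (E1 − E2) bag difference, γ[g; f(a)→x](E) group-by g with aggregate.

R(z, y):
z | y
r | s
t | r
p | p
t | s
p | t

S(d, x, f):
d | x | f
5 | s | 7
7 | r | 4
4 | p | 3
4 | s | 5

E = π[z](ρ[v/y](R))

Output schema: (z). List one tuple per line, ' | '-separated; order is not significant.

Stepwise |·|:
  R → 5
  ρ[v/y](R) → 5
  π[z](ρ[v/y](R)) → 5

== RESULT ==
z
p
p
r
t
t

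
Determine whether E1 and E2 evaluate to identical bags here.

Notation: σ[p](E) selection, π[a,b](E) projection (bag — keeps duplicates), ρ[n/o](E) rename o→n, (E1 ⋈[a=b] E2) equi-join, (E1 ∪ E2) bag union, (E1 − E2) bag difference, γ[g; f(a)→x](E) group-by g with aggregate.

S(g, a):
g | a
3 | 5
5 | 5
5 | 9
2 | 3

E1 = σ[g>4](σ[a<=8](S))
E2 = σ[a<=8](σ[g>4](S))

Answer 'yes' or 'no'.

E1 stepwise |·|:
  S → 4
  σ[a<=8](S) → 3
  σ[g>4](σ[a<=8](S)) → 1
E2 stepwise |·|:
  S → 4
  σ[g>4](S) → 2
  σ[a<=8](σ[g>4](S)) → 1

E1 and E2 produce the same multiset:
g | a
5 | 5

yes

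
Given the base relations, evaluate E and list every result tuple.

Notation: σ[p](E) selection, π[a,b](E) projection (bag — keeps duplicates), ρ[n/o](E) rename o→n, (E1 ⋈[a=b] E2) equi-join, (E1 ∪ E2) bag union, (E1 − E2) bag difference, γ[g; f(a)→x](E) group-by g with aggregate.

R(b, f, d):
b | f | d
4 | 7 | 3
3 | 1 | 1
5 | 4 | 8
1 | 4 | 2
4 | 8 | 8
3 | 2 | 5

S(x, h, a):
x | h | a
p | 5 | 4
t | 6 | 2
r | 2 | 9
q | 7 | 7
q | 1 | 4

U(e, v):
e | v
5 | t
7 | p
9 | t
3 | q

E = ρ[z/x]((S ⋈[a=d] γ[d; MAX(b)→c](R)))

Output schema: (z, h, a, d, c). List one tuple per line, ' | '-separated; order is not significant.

Row counts bottom-up:
  S → 5
  R → 6
  γ[d; MAX(b)→c](R) → 5
  (S ⋈[a=d] γ[d; MAX(b)→c](R)) → 1
  ρ[z/x]((S ⋈[a=d] γ[d; MAX(b)→c](R))) → 1

== RESULT ==
z | h | a | d | c
t | 6 | 2 | 2 | 1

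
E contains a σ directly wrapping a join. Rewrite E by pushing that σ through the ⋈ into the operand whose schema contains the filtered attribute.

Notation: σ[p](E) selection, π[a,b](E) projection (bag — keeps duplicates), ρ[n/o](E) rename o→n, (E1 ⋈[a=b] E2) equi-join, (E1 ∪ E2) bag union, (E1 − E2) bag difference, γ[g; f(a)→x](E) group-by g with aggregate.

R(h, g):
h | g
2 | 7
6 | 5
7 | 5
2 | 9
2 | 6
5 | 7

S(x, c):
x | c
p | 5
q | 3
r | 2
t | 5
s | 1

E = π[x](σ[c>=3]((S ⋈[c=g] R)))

σ filters on c, owned by the left side.
E' = π[x]((σ[c>=3](S) ⋈[c=g] R))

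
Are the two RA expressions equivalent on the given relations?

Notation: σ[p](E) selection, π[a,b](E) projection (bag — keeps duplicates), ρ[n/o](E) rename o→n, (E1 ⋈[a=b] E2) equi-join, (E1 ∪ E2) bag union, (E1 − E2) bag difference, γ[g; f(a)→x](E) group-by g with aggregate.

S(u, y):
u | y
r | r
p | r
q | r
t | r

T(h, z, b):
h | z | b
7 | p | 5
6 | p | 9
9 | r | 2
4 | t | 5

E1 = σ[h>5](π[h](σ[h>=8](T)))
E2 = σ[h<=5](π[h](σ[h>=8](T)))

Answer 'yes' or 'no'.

E1 row counts bottom-up:
  T → 4
  σ[h>=8](T) → 1
  π[h](σ[h>=8](T)) → 1
  σ[h>5](π[h](σ[h>=8](T))) → 1
E2 row counts bottom-up:
  T → 4
  σ[h>=8](T) → 1
  π[h](σ[h>=8](T)) → 1
  σ[h<=5](π[h](σ[h>=8](T))) → 0

E1 result:
h
9
E2 result:
h
(0 rows)
Witness: (9,) appears 1× in E1 but 0× in E2.

no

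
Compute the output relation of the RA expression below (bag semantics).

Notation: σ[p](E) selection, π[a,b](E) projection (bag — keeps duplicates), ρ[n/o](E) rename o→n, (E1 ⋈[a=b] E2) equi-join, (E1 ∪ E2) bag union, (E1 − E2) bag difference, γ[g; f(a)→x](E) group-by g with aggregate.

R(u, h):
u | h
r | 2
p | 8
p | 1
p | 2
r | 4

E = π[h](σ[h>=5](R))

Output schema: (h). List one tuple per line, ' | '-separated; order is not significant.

Subexpression sizes:
  R → 5
  σ[h>=5](R) → 1
  π[h](σ[h>=5](R)) → 1

== RESULT ==
h
8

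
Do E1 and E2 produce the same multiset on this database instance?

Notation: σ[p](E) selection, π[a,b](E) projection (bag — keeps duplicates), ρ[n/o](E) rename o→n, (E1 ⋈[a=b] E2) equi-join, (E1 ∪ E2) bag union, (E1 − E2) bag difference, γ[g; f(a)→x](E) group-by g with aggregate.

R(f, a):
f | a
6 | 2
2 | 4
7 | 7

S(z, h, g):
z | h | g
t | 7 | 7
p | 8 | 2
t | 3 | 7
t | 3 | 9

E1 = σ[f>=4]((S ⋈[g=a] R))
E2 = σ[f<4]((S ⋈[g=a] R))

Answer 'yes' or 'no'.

E1 subexpression sizes:
  S → 4
  R → 3
  (S ⋈[g=a] R) → 3
  σ[f>=4]((S ⋈[g=a] R)) → 3
E2 subexpression sizes:
  S → 4
  R → 3
  (S ⋈[g=a] R) → 3
  σ[f<4]((S ⋈[g=a] R)) → 0

E1 result:
z | h | g | f | a
p | 8 | 2 | 6 | 2
t | 3 | 7 | 7 | 7
t | 7 | 7 | 7 | 7
E2 result:
z | h | g | f | a
(0 rows)
Witness: ('t', 3, 7, 7, 7) appears 1× in E1 but 0× in E2.

no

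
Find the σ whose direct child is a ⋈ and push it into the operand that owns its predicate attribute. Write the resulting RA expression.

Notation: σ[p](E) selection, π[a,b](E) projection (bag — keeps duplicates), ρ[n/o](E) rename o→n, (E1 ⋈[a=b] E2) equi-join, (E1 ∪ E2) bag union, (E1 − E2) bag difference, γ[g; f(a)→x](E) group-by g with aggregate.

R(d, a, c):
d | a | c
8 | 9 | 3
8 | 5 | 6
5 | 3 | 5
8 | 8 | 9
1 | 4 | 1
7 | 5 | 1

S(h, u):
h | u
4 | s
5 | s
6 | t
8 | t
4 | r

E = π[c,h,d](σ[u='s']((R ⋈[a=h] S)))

σ filters on u, owned by the right side.
E' = π[c,h,d]((R ⋈[a=h] σ[u='s'](S)))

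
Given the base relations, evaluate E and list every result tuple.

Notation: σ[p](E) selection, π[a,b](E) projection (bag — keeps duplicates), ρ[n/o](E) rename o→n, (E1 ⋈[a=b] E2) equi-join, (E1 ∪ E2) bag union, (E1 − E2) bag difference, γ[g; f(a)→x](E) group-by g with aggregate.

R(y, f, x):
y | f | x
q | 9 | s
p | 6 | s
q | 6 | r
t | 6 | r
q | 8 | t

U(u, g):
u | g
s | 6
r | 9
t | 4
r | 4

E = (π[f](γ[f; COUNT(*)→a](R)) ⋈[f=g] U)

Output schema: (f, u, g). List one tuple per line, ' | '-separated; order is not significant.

Per-node cardinality:
  R → 5
  γ[f; COUNT(*)→a](R) → 3
  π[f](γ[f; COUNT(*)→a](R)) → 3
  U → 4
  (π[f](γ[f; COUNT(*)→a](R)) ⋈[f=g] U) → 2

== RESULT ==
f | u | g
6 | s | 6
9 | r | 9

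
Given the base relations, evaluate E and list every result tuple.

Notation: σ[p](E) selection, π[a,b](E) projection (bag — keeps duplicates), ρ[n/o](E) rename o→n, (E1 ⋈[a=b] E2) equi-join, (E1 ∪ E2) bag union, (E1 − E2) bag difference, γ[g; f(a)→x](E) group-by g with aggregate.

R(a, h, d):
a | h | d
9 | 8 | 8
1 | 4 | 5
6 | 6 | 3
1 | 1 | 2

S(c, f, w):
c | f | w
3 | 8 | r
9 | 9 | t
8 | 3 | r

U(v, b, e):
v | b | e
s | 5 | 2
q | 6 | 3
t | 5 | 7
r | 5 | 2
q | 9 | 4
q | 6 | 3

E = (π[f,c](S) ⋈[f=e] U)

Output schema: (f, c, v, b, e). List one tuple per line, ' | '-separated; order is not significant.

Stepwise |·|:
  S → 3
  π[f,c](S) → 3
  U → 6
  (π[f,c](S) ⋈[f=e] U) → 2

== RESULT ==
f | c | v | b | e
3 | 8 | q | 6 | 3
3 | 8 | q | 6 | 3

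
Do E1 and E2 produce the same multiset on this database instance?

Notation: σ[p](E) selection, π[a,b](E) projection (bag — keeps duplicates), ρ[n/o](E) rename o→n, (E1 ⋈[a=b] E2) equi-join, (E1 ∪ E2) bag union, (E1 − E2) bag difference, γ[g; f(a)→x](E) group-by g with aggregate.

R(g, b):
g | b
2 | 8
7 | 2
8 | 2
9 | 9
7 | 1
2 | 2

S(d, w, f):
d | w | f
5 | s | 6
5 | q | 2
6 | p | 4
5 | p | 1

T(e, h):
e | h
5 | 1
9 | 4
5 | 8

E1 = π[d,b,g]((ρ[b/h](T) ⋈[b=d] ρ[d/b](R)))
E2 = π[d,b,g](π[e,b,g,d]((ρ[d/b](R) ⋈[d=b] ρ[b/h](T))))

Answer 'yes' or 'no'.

E1 per-node cardinality:
  T → 3
  ρ[b/h](T) → 3
  R → 6
  ρ[d/b](R) → 6
  (ρ[b/h](T) ⋈[b=d] ρ[d/b](R)) → 2
  π[d,b,g]((ρ[b/h](T) ⋈[b=d] ρ[d/b](R))) → 2
E2 per-node cardinality:
  R → 6
  ρ[d/b](R) → 6
  T → 3
  ρ[b/h](T) → 3
  (ρ[d/b](R) ⋈[d=b] ρ[b/h](T)) → 2
  π[e,b,g,d]((ρ[d/b](R) ⋈[d=b] ρ[b/h](T))) → 2
  π[d,b,g](π[e,b,g,d]((ρ[d/b](R) ⋈[d=b] ρ[b/h](T)))) → 2

E1 and E2 produce the same multiset:
d | b | g
1 | 1 | 7
8 | 8 | 2

yes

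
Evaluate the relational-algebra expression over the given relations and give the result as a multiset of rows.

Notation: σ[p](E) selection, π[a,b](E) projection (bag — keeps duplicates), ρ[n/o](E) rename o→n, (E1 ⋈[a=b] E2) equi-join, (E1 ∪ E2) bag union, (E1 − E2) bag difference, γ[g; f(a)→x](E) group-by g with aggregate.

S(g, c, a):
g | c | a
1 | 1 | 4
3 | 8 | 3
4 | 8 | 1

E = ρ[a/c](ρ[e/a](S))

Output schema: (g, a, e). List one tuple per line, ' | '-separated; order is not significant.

Per-node cardinality:
  S → 3
  ρ[e/a](S) → 3
  ρ[a/c](ρ[e/a](S)) → 3

== RESULT ==
g | a | e
1 | 1 | 4
3 | 8 | 3
4 | 8 | 1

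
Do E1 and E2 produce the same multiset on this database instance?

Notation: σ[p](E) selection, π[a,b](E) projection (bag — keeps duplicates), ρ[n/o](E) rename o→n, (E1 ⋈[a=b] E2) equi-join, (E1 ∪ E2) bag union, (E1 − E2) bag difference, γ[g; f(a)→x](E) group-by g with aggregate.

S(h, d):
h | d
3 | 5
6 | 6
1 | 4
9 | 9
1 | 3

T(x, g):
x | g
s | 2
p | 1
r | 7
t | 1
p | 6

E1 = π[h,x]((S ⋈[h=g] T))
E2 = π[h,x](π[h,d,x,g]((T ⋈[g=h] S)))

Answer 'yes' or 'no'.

E1 stepwise |·|:
  S → 5
  T → 5
  (S ⋈[h=g] T) → 5
  π[h,x]((S ⋈[h=g] T)) → 5
E2 stepwise |·|:
  T → 5
  S → 5
  (T ⋈[g=h] S) → 5
  π[h,d,x,g]((T ⋈[g=h] S)) → 5
  π[h,x](π[h,d,x,g]((T ⋈[g=h] S))) → 5

E1 and E2 produce the same multiset:
h | x
1 | p
1 | p
1 | t
1 | t
6 | p

yes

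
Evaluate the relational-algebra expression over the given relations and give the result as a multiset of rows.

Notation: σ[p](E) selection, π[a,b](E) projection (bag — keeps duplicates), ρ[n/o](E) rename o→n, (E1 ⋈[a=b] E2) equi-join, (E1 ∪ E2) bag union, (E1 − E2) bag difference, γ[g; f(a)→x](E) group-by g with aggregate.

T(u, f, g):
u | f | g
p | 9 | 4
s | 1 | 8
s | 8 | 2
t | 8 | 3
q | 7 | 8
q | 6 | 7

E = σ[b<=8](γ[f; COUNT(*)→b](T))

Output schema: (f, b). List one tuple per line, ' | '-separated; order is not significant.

Stepwise |·|:
  T → 6
  γ[f; COUNT(*)→b](T) → 5
  σ[b<=8](γ[f; COUNT(*)→b](T)) → 5

== RESULT ==
f | b
1 | 1
6 | 1
7 | 1
8 | 2
9 | 1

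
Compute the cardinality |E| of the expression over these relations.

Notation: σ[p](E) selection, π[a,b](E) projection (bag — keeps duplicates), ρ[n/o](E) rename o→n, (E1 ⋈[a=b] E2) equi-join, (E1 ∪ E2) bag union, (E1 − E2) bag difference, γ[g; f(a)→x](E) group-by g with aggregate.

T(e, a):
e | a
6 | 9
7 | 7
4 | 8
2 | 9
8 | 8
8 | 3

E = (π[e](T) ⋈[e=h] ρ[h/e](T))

Row counts bottom-up:
  T → 6
  π[e](T) → 6
  T → 6
  ρ[h/e](T) → 6
  (π[e](T) ⋈[e=h] ρ[h/e](T)) → 8

|E| = 8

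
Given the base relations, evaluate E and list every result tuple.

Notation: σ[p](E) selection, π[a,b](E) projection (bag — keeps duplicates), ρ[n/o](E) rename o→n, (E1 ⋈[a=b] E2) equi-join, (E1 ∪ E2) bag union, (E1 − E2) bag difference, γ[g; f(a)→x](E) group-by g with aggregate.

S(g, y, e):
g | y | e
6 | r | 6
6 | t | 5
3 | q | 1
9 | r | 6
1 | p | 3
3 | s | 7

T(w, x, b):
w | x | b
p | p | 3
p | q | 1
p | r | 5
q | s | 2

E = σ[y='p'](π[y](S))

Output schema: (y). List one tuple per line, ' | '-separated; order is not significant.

Row counts bottom-up:
  S → 6
  π[y](S) → 6
  σ[y='p'](π[y](S)) → 1

== RESULT ==
y
p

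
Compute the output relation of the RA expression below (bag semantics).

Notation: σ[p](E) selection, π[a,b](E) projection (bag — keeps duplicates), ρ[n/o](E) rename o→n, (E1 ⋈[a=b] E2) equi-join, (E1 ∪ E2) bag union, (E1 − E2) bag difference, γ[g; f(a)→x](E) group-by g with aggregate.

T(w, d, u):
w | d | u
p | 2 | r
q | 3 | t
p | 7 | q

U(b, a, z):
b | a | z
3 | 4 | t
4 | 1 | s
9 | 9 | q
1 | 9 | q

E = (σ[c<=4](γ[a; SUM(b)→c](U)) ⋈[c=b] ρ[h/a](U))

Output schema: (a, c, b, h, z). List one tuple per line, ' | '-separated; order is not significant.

Per-node cardinality:
  U → 4
  γ[a; SUM(b)→c](U) → 3
  σ[c<=4](γ[a; SUM(b)→c](U)) → 2
  U → 4
  ρ[h/a](U) → 4
  (σ[c<=4](γ[a; SUM(b)→c](U)) ⋈[c=b] ρ[h/a](U)) → 2

== RESULT ==
a | c | b | h | z
1 | 4 | 4 | 1 | s
4 | 3 | 3 | 4 | t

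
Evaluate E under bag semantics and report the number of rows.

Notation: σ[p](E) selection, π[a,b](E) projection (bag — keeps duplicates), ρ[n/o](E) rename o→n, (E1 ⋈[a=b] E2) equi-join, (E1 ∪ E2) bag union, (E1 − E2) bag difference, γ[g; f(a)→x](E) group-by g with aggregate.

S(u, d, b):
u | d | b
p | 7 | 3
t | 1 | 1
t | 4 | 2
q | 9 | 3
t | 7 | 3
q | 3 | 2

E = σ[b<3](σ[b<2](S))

Per-node cardinality:
  S → 6
  σ[b<2](S) → 1
  σ[b<3](σ[b<2](S)) → 1

|E| = 1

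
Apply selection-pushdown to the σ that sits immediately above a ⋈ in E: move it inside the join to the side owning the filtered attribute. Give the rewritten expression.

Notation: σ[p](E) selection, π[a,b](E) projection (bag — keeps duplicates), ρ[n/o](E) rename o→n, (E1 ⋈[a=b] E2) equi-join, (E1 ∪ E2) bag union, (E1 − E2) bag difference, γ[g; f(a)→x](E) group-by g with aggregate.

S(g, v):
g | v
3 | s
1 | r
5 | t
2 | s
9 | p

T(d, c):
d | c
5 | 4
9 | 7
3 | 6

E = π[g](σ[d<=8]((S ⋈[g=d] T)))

σ filters on d, owned by the right side.
E' = π[g]((S ⋈[g=d] σ[d<=8](T)))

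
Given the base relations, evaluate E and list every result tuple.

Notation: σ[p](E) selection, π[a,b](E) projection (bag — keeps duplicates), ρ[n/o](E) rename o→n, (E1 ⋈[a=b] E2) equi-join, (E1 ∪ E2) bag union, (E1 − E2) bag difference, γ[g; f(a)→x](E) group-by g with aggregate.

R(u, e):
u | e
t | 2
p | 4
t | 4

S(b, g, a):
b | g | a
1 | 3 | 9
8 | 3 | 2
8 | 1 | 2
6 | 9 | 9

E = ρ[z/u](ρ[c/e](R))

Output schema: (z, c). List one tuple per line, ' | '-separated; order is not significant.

Subexpression sizes:
  R → 3
  ρ[c/e](R) → 3
  ρ[z/u](ρ[c/e](R)) → 3

== RESULT ==
z | c
p | 4
t | 2
t | 4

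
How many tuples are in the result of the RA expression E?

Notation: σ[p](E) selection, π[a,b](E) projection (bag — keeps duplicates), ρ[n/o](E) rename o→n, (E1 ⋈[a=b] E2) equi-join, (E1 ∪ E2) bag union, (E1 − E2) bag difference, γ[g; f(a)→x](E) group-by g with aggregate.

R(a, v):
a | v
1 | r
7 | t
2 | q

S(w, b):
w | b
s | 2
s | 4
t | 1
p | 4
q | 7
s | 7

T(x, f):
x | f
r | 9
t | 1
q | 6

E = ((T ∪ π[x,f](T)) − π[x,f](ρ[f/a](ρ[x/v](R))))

Row counts bottom-up:
  T → 3
  T → 3
  π[x,f](T) → 3
  (T ∪ π[x,f](T)) → 6
  R → 3
  ρ[x/v](R) → 3
  ρ[f/a](ρ[x/v](R)) → 3
  π[x,f](ρ[f/a](ρ[x/v](R))) → 3
  ((T ∪ π[x,f](T)) − π[x,f](ρ[f/a](ρ[x/v](R)))) → 6

|E| = 6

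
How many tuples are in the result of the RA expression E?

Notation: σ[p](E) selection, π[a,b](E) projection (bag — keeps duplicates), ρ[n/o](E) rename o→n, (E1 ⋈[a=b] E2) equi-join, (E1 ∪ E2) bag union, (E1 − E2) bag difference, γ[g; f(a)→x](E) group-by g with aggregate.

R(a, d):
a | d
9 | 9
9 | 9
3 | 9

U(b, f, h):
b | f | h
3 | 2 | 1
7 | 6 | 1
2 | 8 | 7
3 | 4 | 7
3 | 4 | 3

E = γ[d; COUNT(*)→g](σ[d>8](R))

Subexpression sizes:
  R → 3
  σ[d>8](R) → 3
  γ[d; COUNT(*)→g](σ[d>8](R)) → 1

|E| = 1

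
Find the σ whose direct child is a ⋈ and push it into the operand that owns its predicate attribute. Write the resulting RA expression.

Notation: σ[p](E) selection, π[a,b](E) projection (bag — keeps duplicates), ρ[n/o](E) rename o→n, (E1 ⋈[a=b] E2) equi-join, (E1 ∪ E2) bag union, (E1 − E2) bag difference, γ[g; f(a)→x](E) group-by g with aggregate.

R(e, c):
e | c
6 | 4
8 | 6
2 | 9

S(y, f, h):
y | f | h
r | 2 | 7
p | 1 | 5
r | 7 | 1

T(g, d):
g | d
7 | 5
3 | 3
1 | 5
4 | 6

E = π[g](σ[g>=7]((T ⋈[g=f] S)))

σ filters on g, owned by the left side.
E' = π[g]((σ[g>=7](T) ⋈[g=f] S))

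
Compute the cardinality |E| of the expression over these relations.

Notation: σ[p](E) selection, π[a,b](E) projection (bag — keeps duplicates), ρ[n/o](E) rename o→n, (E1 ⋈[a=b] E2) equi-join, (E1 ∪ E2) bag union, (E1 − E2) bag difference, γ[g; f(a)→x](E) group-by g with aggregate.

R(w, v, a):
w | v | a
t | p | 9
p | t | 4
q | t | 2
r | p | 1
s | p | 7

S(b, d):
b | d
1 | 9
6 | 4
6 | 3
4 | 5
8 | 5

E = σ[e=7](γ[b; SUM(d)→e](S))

Row counts bottom-up:
  S → 5
  γ[b; SUM(d)→e](S) → 4
  σ[e=7](γ[b; SUM(d)→e](S)) → 1

|E| = 1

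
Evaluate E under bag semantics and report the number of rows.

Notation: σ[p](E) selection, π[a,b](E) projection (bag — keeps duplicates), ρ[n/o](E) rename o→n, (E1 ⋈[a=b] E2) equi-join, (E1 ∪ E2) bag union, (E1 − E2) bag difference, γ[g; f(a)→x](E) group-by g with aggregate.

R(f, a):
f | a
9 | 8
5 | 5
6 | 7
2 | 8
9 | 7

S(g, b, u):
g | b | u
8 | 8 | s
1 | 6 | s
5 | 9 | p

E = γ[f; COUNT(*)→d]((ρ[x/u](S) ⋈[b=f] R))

Row counts bottom-up:
  S → 3
  ρ[x/u](S) → 3
  R → 5
  (ρ[x/u](S) ⋈[b=f] R) → 3
  γ[f; COUNT(*)→d]((ρ[x/u](S) ⋈[b=f] R)) → 2

|E| = 2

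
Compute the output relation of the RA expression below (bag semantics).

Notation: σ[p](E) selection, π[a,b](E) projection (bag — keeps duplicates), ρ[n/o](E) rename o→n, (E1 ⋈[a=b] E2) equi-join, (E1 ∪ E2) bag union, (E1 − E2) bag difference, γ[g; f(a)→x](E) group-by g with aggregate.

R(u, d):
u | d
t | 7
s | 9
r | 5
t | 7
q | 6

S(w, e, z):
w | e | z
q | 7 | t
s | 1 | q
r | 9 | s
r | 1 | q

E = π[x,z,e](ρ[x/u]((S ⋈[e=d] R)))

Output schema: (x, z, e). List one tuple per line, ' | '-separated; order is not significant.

Row counts bottom-up:
  S → 4
  R → 5
  (S ⋈[e=d] R) → 3
  ρ[x/u]((S ⋈[e=d] R)) → 3
  π[x,z,e](ρ[x/u]((S ⋈[e=d] R))) → 3

== RESULT ==
x | z | e
s | s | 9
t | t | 7
t | t | 7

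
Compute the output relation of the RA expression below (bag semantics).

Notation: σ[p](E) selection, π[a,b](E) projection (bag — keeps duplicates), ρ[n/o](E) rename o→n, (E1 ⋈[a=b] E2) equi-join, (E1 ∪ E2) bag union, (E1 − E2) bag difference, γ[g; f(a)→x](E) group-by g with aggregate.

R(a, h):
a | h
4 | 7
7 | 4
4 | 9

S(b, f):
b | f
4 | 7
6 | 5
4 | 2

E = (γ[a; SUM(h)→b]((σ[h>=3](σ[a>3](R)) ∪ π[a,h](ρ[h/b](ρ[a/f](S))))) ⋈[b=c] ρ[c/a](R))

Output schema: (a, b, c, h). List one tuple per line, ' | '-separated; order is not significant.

Per-node cardinality:
  R → 3
  σ[a>3](R) → 3
  σ[h>=3](σ[a>3](R)) → 3
  S → 3
  ρ[a/f](S) → 3
  ρ[h/b](ρ[a/f](S)) → 3
  π[a,h](ρ[h/b](ρ[a/f](S))) → 3
  (σ[h>=3](σ[a>3](R)) ∪ π[a,h](ρ[h/b](ρ[a/f](S)))) → 6
  γ[a; SUM(h)→b]((σ[h>=3](σ[a>3](R)) ∪ π[a,h](ρ[h/b](ρ[a/f](S))))) → 4
  R → 3
  ρ[c/a](R) → 3
  (γ[a; SUM(h)→b]((σ[h>=3](σ[a>3](R)) ∪ π[a,h](ρ[h/b](ρ[a/f](S))))) ⋈[b=c] ρ[c/a](R)) → 2

== RESULT ==
a | b | c | h
2 | 4 | 4 | 7
2 | 4 | 4 | 9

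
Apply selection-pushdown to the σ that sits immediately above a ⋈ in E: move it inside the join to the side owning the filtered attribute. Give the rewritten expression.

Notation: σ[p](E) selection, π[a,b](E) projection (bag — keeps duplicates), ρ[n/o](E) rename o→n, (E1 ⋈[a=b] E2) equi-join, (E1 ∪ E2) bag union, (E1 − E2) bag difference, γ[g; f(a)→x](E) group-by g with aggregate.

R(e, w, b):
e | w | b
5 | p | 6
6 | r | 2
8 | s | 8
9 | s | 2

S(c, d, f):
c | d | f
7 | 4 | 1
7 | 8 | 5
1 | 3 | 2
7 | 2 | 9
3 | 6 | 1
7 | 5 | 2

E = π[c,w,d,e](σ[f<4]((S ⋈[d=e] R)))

σ filters on f, owned by the left side.
E' = π[c,w,d,e]((σ[f<4](S) ⋈[d=e] R))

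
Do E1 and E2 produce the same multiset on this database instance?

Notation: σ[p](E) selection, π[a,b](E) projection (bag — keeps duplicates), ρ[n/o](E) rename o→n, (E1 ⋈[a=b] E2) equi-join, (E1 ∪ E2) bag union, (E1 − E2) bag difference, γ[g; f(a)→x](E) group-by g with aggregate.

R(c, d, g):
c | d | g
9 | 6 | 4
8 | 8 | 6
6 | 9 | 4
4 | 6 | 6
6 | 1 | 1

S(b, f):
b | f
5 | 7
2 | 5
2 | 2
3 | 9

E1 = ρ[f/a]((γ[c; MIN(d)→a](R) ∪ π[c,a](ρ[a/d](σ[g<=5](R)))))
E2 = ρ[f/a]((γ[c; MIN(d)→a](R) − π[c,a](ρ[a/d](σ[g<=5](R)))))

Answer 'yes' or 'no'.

E1 per-node cardinality:
  R → 5
  γ[c; MIN(d)→a](R) → 4
  R → 5
  σ[g<=5](R) → 3
  ρ[a/d](σ[g<=5](R)) → 3
  π[c,a](ρ[a/d](σ[g<=5](R))) → 3
  (γ[c; MIN(d)→a](R) ∪ π[c,a](ρ[a/d](σ[g<=5](R)))) → 7
  ρ[f/a]((γ[c; MIN(d)→a](R) ∪ π[c,a](ρ[a/d](σ[g<=5](R))))) → 7
E2 per-node cardinality:
  R → 5
  γ[c; MIN(d)→a](R) → 4
  R → 5
  σ[g<=5](R) → 3
  ρ[a/d](σ[g<=5](R)) → 3
  π[c,a](ρ[a/d](σ[g<=5](R))) → 3
  (γ[c; MIN(d)→a](R) − π[c,a](ρ[a/d](σ[g<=5](R)))) → 2
  ρ[f/a]((γ[c; MIN(d)→a](R) − π[c,a](ρ[a/d](σ[g<=5](R))))) → 2

E1 result:
c | f
4 | 6
6 | 1
6 | 1
6 | 9
8 | 8
9 | 6
9 | 6
E2 result:
c | f
4 | 6
8 | 8
Witness: (6, 1) appears 2× in E1 but 0× in E2.

no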